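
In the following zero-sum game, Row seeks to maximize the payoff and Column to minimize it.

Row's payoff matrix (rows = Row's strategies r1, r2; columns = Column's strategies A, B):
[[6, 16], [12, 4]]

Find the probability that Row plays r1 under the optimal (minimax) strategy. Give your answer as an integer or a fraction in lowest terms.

Row minima are 6 and 4, so Row's maximin is 6; column maxima are 12 and 16, so Column's minimax is 12. These differ, so the equilibrium is in mixed strategies.
Let Row play r1 with probability p. Column is indifferent when 6p + 12(1−p) = 16p + 4(1−p), giving p = 4/9.

4/9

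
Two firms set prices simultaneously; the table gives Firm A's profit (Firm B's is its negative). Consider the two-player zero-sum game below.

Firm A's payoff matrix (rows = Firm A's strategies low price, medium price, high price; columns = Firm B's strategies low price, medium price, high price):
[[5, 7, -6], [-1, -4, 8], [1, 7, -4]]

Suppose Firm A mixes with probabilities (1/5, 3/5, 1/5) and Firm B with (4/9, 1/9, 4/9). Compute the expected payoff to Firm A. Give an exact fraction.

14/9

Against (4/9, 1/9, 4/9), each row's expected payoff is low price: 1/3; medium price: 8/3; high price: -5/9.
Taking the (1/5, 3/5, 1/5)-weighted average: (1/5)·(1/3) + (3/5)·(8/3) + (1/5)·(-5/9) = 14/9.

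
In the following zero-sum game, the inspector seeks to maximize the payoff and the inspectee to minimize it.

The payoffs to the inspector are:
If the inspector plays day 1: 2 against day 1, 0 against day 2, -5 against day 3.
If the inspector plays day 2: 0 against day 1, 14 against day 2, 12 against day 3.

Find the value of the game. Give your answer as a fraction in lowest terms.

Column day 2 is strictly dominated by day 3 for the inspectee (it gives the inspector more in every row).
The remaining 2×2 game on (day 1, day 2) × (day 1, day 3) has no saddle point. Let the inspector play day 1 with probability p; indifference gives 2p = −5p + 12(1−p), so p = 12/19.
Similarly the inspectee's optimal q on day 1 is 17/19, and the value is 2·(17/19) + (-5)·(2/19) = 24/19.

24/19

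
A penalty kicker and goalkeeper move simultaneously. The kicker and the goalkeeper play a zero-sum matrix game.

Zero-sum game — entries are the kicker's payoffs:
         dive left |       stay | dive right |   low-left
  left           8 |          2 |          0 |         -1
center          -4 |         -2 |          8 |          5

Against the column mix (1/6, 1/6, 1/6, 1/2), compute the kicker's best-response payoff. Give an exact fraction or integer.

left: (8)·(1/6) + (2)·(1/6) + (0)·(1/6) + (-1)·(1/2) = 7/6.
center: (-4)·(1/6) + (-2)·(1/6) + (8)·(1/6) + (5)·(1/2) = 17/6.
The best pure response is center with expected payoff 17/6.

17/6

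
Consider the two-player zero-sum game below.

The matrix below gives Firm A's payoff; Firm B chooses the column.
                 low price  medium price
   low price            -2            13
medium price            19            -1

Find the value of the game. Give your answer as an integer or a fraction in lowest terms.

Row minima are -2 and -1, so Firm A's maximin is -1; column maxima are 19 and 13, so Firm B's minimax is 13. These differ, so the equilibrium is in mixed strategies.
Let Firm A play low price with probability p. Firm B is indifferent when −2p + 19(1−p) = 13p − (1−p), giving p = 4/7.
Let Firm B play low price with probability q. Firm A is indifferent when −2q + 13(1−q) = 19q − (1−q), giving q = 2/5.
The value is -2·(2/5) + (13)·(3/5) = 7.

7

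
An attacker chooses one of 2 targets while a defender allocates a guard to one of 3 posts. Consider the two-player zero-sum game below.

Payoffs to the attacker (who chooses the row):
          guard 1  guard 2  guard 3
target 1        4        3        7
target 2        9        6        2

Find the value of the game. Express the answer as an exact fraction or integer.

9/2

Column guard 1 is strictly dominated by guard 2 for the defender (it gives the attacker more in every row).
The remaining 2×2 game on (target 1, target 2) × (guard 2, guard 3) has no saddle point. Let the attacker play target 1 with probability p; indifference gives 3p + 6(1−p) = 7p + 2(1−p), so p = 1/2.
Similarly the defender's optimal q on guard 2 is 5/8, and the value is 3·(5/8) + (7)·(3/8) = 9/2.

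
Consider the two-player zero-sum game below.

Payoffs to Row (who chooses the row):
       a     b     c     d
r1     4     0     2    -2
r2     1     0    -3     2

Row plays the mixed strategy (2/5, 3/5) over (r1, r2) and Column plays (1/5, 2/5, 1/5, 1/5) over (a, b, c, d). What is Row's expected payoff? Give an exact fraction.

Against (1/5, 2/5, 1/5, 1/5), each row's expected payoff is r1: 4/5; r2: 0.
Taking the (2/5, 3/5)-weighted average: (2/5)·(4/5) + (3/5)·(0) = 8/25.

8/25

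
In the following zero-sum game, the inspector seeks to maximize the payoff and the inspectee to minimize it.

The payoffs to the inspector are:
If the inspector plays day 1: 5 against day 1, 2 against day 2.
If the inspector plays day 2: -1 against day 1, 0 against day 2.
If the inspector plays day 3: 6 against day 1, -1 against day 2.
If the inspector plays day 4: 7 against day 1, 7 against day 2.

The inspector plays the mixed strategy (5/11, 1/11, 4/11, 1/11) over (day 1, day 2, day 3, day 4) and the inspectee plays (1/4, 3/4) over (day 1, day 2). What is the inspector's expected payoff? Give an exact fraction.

47/22

Against (1/4, 3/4), each row's expected payoff is day 1: 11/4; day 2: -1/4; day 3: 3/4; day 4: 7.
Taking the (5/11, 1/11, 4/11, 1/11)-weighted average: (5/11)·(11/4) + (1/11)·(-1/4) + (4/11)·(3/4) + (1/11)·(7) = 47/22.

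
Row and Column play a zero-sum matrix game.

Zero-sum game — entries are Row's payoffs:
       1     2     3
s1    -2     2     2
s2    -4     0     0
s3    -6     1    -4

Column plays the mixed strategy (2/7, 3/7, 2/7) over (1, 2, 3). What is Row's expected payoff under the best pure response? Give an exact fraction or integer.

s1: (-2)·(2/7) + (2)·(3/7) + (2)·(2/7) = 6/7.
s2: (-4)·(2/7) + (0)·(3/7) + (0)·(2/7) = -8/7.
s3: (-6)·(2/7) + (1)·(3/7) + (-4)·(2/7) = -17/7.
The best pure response is s1 with expected payoff 6/7.

6/7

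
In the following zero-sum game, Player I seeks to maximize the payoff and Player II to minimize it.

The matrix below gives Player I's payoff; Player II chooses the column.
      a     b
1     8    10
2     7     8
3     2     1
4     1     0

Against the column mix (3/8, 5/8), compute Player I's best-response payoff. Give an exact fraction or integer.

37/4

1: (8)·(3/8) + (10)·(5/8) = 37/4.
2: (7)·(3/8) + (8)·(5/8) = 61/8.
3: (2)·(3/8) + (1)·(5/8) = 11/8.
4: (1)·(3/8) + (0)·(5/8) = 3/8.
The best pure response is 1 with expected payoff 37/4.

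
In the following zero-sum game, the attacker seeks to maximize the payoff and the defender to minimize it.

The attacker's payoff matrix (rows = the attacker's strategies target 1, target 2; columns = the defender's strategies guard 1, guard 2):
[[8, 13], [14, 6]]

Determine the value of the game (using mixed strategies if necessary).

134/13

Row minima are 8 and 6, so the attacker's maximin is 8; column maxima are 14 and 13, so the defender's minimax is 13. These differ, so the equilibrium is in mixed strategies.
Let the attacker play target 1 with probability p. The defender is indifferent when 8p + 14(1−p) = 13p + 6(1−p), giving p = 8/13.
Let the defender play guard 1 with probability q. The attacker is indifferent when 8q + 13(1−q) = 14q + 6(1−q), giving q = 7/13.
The value is 8·(7/13) + (13)·(6/13) = 134/13.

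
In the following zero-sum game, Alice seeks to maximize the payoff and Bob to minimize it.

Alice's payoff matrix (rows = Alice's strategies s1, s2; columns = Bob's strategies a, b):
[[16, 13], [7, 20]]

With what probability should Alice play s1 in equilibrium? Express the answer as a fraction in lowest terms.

13/16

Row minima are 13 and 7, so Alice's maximin is 13; column maxima are 16 and 20, so Bob's minimax is 16. These differ, so the equilibrium is in mixed strategies.
Let Alice play s1 with probability p. Bob is indifferent when 16p + 7(1−p) = 13p + 20(1−p), giving p = 13/16.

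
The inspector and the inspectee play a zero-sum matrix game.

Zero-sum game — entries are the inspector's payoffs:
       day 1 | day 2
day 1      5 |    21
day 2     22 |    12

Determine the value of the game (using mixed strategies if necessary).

201/13

Row minima are 5 and 12, so the inspector's maximin is 12; column maxima are 22 and 21, so the inspectee's minimax is 21. These differ, so the equilibrium is in mixed strategies.
Let the inspector play day 1 with probability p. The inspectee is indifferent when 5p + 22(1−p) = 21p + 12(1−p), giving p = 5/13.
Let the inspectee play day 1 with probability q. The inspector is indifferent when 5q + 21(1−q) = 22q + 12(1−q), giving q = 9/26.
The value is 5·(9/26) + (21)·(17/26) = 201/13.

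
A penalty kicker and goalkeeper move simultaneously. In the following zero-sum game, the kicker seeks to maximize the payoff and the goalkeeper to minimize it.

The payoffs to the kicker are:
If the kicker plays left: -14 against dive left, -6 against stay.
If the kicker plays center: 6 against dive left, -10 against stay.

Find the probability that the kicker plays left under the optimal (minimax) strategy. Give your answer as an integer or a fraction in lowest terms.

2/3

Row minima are -14 and -10, so the kicker's maximin is -10; column maxima are 6 and -6, so the goalkeeper's minimax is -6. These differ, so the equilibrium is in mixed strategies.
Let the kicker play left with probability p. The goalkeeper is indifferent when −14p + 6(1−p) = −6p − 10(1−p), giving p = 2/3.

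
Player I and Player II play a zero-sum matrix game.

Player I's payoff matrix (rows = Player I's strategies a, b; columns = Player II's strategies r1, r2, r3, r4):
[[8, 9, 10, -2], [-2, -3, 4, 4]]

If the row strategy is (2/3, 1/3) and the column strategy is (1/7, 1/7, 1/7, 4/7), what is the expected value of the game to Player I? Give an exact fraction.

53/21

Against (1/7, 1/7, 1/7, 4/7), each row's expected payoff is a: 19/7; b: 15/7.
Taking the (2/3, 1/3)-weighted average: (2/3)·(19/7) + (1/3)·(15/7) = 53/21.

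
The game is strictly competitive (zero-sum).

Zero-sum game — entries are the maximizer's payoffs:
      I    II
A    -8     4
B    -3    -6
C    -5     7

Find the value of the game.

Row A is strictly dominated by row C, so the maximizer never plays it.
The remaining 2×2 game on (B, C) × (I, II) has no saddle point. Let the maximizer play B with probability p; indifference gives −3p − 5(1−p) = −6p + 7(1−p), so p = 4/5.
Similarly the minimizer's optimal q on I is 13/15, and the value is -3·(13/15) + (-6)·(2/15) = -17/5.

-17/5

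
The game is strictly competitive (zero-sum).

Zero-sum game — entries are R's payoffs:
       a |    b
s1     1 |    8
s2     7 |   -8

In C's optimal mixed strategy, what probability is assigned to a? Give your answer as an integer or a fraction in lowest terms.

Row minima are 1 and -8, so R's maximin is 1; column maxima are 7 and 8, so C's minimax is 7. These differ, so the equilibrium is in mixed strategies.
Let C play a with probability q. R is indifferent when q + 8(1−q) = 7q − 8(1−q), giving q = 8/11.

8/11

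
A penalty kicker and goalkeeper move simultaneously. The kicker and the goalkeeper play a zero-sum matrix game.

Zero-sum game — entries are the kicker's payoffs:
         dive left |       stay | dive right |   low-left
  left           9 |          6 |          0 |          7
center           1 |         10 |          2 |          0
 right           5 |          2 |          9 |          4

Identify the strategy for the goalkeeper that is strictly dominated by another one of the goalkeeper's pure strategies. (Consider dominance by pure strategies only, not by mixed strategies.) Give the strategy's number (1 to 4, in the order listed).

The goalkeeper prefers columns that give the kicker less. Compare dive left with low-left: 7 < 9, 0 < 1, 4 < 5.
So low-left strictly dominates dive left for the goalkeeper; dive left is strictly dominated.

1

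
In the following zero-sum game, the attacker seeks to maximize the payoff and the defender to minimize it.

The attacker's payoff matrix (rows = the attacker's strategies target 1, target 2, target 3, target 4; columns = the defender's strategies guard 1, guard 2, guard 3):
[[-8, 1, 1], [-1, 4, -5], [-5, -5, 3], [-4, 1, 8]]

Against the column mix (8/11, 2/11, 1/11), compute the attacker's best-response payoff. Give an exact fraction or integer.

target 1: (-8)·(8/11) + (1)·(2/11) + (1)·(1/11) = -61/11.
target 2: (-1)·(8/11) + (4)·(2/11) + (-5)·(1/11) = -5/11.
target 3: (-5)·(8/11) + (-5)·(2/11) + (3)·(1/11) = -47/11.
target 4: (-4)·(8/11) + (1)·(2/11) + (8)·(1/11) = -2.
The best pure response is target 2 with expected payoff -5/11.

-5/11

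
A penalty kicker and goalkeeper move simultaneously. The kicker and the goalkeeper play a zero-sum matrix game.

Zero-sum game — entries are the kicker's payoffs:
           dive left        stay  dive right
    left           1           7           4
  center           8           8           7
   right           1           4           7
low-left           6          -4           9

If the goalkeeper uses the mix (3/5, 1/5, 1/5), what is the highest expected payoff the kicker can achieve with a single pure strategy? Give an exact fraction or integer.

39/5

left: (1)·(3/5) + (7)·(1/5) + (4)·(1/5) = 14/5.
center: (8)·(3/5) + (8)·(1/5) + (7)·(1/5) = 39/5.
right: (1)·(3/5) + (4)·(1/5) + (7)·(1/5) = 14/5.
low-left: (6)·(3/5) + (-4)·(1/5) + (9)·(1/5) = 23/5.
The best pure response is center with expected payoff 39/5.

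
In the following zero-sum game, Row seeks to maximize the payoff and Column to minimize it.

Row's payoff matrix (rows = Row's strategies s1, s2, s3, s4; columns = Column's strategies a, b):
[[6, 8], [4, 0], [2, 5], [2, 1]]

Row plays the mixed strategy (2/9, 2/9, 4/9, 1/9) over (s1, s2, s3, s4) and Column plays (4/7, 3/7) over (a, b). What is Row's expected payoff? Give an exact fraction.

11/3

Against (4/7, 3/7), each row's expected payoff is s1: 48/7; s2: 16/7; s3: 23/7; s4: 11/7.
Taking the (2/9, 2/9, 4/9, 1/9)-weighted average: (2/9)·(48/7) + (2/9)·(16/7) + (4/9)·(23/7) + (1/9)·(11/7) = 11/3.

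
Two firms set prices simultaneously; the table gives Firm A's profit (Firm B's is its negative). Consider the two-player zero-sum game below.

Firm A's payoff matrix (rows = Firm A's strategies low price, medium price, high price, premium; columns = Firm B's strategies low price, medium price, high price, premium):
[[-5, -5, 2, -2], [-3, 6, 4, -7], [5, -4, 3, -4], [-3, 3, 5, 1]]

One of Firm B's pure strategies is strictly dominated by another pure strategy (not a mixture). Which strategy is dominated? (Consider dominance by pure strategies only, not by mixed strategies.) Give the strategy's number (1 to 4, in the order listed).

Firm B prefers columns that give Firm A less. Compare high price with premium: -2 < 2, -7 < 4, -4 < 3, 1 < 5.
So premium strictly dominates high price for Firm B; high price is strictly dominated.

3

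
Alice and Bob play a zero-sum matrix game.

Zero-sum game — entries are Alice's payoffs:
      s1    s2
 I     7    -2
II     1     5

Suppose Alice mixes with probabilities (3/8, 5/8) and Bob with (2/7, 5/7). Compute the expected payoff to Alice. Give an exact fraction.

Against (2/7, 5/7), each row's expected payoff is I: 4/7; II: 27/7.
Taking the (3/8, 5/8)-weighted average: (3/8)·(4/7) + (5/8)·(27/7) = 21/8.

21/8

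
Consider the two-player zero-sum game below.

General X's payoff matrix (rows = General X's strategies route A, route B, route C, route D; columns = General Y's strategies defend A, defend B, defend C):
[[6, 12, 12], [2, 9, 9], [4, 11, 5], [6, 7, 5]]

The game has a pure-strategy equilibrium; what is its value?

6

Row minima: 6, 2, 4, 5 → General X's maximin is 6.
Column maxima: 6, 12, 12 → General Y's minimax is 6.
They coincide at (route A, defend A), so the value is 6.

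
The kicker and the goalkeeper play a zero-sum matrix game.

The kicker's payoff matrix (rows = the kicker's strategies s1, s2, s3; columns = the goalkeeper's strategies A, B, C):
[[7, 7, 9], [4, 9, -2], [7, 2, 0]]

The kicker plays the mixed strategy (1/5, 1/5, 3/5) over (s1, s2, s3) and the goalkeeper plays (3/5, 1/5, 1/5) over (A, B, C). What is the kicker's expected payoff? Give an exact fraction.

Against (3/5, 1/5, 1/5), each row's expected payoff is s1: 37/5; s2: 19/5; s3: 23/5.
Taking the (1/5, 1/5, 3/5)-weighted average: (1/5)·(37/5) + (1/5)·(19/5) + (3/5)·(23/5) = 5.

5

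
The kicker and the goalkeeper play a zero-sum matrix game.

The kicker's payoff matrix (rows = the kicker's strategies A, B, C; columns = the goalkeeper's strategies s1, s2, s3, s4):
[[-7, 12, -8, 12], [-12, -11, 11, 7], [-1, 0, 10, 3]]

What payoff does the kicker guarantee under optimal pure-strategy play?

-1

Row minima: -8, -12, -1 → the kicker's maximin is -1.
Column maxima: -1, 12, 11, 12 → the goalkeeper's minimax is -1.
They coincide at (C, s1), so the value is -1.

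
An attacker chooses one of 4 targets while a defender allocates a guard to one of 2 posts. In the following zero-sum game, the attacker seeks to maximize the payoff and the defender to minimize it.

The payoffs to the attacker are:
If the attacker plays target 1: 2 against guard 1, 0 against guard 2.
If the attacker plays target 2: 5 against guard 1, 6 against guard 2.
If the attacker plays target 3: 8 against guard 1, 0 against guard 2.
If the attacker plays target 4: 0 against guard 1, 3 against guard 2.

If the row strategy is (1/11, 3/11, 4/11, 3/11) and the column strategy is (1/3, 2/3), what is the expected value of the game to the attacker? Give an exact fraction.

Against (1/3, 2/3), each row's expected payoff is target 1: 2/3; target 2: 17/3; target 3: 8/3; target 4: 2.
Taking the (1/11, 3/11, 4/11, 3/11)-weighted average: (1/11)·(2/3) + (3/11)·(17/3) + (4/11)·(8/3) + (3/11)·(2) = 103/33.

103/33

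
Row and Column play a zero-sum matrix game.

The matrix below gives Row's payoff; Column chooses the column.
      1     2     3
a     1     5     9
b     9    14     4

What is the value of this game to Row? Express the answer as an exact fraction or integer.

Column 2 is strictly dominated by 1 for Column (it gives Row more in every row).
The remaining 2×2 game on (a, b) × (1, 3) has no saddle point. Let Row play a with probability p; indifference gives p + 9(1−p) = 9p + 4(1−p), so p = 5/13.
Similarly Column's optimal q on 1 is 5/13, and the value is 1·(5/13) + (9)·(8/13) = 77/13.

77/13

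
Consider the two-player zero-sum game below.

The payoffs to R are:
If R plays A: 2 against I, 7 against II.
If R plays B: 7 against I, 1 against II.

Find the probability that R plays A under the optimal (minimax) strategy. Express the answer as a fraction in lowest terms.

Row minima are 2 and 1, so R's maximin is 2; column maxima are 7 and 7, so C's minimax is 7. These differ, so the equilibrium is in mixed strategies.
Let R play A with probability p. C is indifferent when 2p + 7(1−p) = 7p + (1−p), giving p = 6/11.

6/11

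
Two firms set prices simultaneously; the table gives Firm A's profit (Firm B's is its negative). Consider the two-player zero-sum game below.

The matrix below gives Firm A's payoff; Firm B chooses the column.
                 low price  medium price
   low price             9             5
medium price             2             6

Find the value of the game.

11/2

Row minima are 5 and 2, so Firm A's maximin is 5; column maxima are 9 and 6, so Firm B's minimax is 6. These differ, so the equilibrium is in mixed strategies.
Let Firm A play low price with probability p. Firm B is indifferent when 9p + 2(1−p) = 5p + 6(1−p), giving p = 1/2.
Let Firm B play low price with probability q. Firm A is indifferent when 9q + 5(1−q) = 2q + 6(1−q), giving q = 1/8.
The value is 9·(1/8) + (5)·(7/8) = 11/2.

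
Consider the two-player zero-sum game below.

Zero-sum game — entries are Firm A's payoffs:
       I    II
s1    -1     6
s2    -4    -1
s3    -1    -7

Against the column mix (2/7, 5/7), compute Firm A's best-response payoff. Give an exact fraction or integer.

4

s1: (-1)·(2/7) + (6)·(5/7) = 4.
s2: (-4)·(2/7) + (-1)·(5/7) = -13/7.
s3: (-1)·(2/7) + (-7)·(5/7) = -37/7.
The best pure response is s1 with expected payoff 4.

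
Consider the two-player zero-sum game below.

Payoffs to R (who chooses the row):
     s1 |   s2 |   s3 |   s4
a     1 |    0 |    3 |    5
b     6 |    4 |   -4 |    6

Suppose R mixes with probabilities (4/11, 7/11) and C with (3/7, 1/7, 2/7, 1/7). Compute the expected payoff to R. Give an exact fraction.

Against (3/7, 1/7, 2/7, 1/7), each row's expected payoff is a: 2; b: 20/7.
Taking the (4/11, 7/11)-weighted average: (4/11)·(2) + (7/11)·(20/7) = 28/11.

28/11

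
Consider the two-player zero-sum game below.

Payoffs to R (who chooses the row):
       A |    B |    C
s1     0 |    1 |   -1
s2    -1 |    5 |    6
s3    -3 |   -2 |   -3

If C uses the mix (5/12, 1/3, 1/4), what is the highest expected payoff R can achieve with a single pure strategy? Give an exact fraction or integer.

11/4

s1: (0)·(5/12) + (1)·(1/3) + (-1)·(1/4) = 1/12.
s2: (-1)·(5/12) + (5)·(1/3) + (6)·(1/4) = 11/4.
s3: (-3)·(5/12) + (-2)·(1/3) + (-3)·(1/4) = -8/3.
The best pure response is s2 with expected payoff 11/4.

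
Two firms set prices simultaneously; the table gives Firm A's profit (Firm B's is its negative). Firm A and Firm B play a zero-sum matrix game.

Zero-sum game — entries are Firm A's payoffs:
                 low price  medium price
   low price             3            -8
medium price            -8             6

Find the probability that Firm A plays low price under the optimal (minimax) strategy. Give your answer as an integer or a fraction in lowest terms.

Row minima are -8 and -8, so Firm A's maximin is -8; column maxima are 3 and 6, so Firm B's minimax is 3. These differ, so the equilibrium is in mixed strategies.
Let Firm A play low price with probability p. Firm B is indifferent when 3p − 8(1−p) = −8p + 6(1−p), giving p = 14/25.

14/25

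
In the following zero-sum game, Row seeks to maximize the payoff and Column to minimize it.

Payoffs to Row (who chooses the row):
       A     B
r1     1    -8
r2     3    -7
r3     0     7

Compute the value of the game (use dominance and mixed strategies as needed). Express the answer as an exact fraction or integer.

Row r1 is strictly dominated by row r2, so Row never plays it.
The remaining 2×2 game on (r2, r3) × (A, B) has no saddle point. Let Row play r2 with probability p; indifference gives 3p = −7p + 7(1−p), so p = 7/17.
Similarly Column's optimal q on A is 14/17, and the value is 3·(14/17) + (-7)·(3/17) = 21/17.

21/17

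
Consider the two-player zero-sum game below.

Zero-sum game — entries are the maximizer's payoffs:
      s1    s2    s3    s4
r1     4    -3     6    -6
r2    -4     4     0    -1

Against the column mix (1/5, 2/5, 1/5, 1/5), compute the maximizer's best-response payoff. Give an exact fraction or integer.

r1: (4)·(1/5) + (-3)·(2/5) + (6)·(1/5) + (-6)·(1/5) = -2/5.
r2: (-4)·(1/5) + (4)·(2/5) + (0)·(1/5) + (-1)·(1/5) = 3/5.
The best pure response is r2 with expected payoff 3/5.

3/5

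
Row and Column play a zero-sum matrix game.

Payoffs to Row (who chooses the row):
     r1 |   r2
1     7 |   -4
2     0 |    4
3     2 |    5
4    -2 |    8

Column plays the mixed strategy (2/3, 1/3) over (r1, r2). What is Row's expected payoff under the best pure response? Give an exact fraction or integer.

1: (7)·(2/3) + (-4)·(1/3) = 10/3.
2: (0)·(2/3) + (4)·(1/3) = 4/3.
3: (2)·(2/3) + (5)·(1/3) = 3.
4: (-2)·(2/3) + (8)·(1/3) = 4/3.
The best pure response is 1 with expected payoff 10/3.

10/3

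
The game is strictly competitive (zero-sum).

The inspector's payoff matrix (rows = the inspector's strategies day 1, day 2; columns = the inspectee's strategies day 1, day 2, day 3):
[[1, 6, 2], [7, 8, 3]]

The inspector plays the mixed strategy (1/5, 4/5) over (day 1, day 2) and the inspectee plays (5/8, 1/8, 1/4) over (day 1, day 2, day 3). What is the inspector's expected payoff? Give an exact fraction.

211/40

Against (5/8, 1/8, 1/4), each row's expected payoff is day 1: 15/8; day 2: 49/8.
Taking the (1/5, 4/5)-weighted average: (1/5)·(15/8) + (4/5)·(49/8) = 211/40.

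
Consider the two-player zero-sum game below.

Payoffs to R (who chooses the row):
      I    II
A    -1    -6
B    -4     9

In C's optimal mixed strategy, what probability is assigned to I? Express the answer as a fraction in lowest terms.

5/6

Row minima are -6 and -4, so R's maximin is -4; column maxima are -1 and 9, so C's minimax is -1. These differ, so the equilibrium is in mixed strategies.
Let C play I with probability q. R is indifferent when −q − 6(1−q) = −4q + 9(1−q), giving q = 5/6.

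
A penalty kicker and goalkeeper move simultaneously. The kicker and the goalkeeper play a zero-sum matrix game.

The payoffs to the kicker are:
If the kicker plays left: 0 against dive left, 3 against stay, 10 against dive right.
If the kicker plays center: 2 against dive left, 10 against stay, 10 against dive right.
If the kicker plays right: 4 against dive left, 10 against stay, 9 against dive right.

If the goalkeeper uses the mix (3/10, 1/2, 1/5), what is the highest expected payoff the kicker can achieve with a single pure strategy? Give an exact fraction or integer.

left: (0)·(3/10) + (3)·(1/2) + (10)·(1/5) = 7/2.
center: (2)·(3/10) + (10)·(1/2) + (10)·(1/5) = 38/5.
right: (4)·(3/10) + (10)·(1/2) + (9)·(1/5) = 8.
The best pure response is right with expected payoff 8.

8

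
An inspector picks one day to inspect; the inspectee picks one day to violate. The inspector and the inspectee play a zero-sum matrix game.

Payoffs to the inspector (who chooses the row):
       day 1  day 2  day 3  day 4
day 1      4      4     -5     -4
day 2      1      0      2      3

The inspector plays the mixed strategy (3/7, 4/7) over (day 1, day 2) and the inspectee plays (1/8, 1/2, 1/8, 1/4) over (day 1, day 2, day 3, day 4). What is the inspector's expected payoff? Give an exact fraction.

Against (1/8, 1/2, 1/8, 1/4), each row's expected payoff is day 1: 7/8; day 2: 9/8.
Taking the (3/7, 4/7)-weighted average: (3/7)·(7/8) + (4/7)·(9/8) = 57/56.

57/56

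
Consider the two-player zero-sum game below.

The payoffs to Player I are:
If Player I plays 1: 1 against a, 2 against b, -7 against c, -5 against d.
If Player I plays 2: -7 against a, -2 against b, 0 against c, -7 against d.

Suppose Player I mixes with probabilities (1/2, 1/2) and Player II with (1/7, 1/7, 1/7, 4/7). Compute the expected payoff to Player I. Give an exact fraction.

Against (1/7, 1/7, 1/7, 4/7), each row's expected payoff is 1: -24/7; 2: -37/7.
Taking the (1/2, 1/2)-weighted average: (1/2)·(-24/7) + (1/2)·(-37/7) = -61/14.

-61/14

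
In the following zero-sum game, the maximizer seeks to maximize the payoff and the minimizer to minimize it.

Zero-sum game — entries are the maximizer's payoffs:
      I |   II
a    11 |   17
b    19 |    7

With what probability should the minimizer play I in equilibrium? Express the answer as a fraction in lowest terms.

Row minima are 11 and 7, so the maximizer's maximin is 11; column maxima are 19 and 17, so the minimizer's minimax is 17. These differ, so the equilibrium is in mixed strategies.
Let the minimizer play I with probability q. The maximizer is indifferent when 11q + 17(1−q) = 19q + 7(1−q), giving q = 5/9.

5/9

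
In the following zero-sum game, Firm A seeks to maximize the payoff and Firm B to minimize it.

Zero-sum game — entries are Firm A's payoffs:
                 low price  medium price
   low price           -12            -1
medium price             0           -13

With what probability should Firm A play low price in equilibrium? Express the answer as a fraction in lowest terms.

Row minima are -12 and -13, so Firm A's maximin is -12; column maxima are 0 and -1, so Firm B's minimax is -1. These differ, so the equilibrium is in mixed strategies.
Let Firm A play low price with probability p. Firm B is indifferent when −12p = −p − 13(1−p), giving p = 13/24.

13/24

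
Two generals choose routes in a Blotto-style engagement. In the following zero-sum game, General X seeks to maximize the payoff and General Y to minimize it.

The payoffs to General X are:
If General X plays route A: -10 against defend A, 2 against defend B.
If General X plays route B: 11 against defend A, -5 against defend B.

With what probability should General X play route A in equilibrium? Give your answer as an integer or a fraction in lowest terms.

Row minima are -10 and -5, so General X's maximin is -5; column maxima are 11 and 2, so General Y's minimax is 2. These differ, so the equilibrium is in mixed strategies.
Let General X play route A with probability p. General Y is indifferent when −10p + 11(1−p) = 2p − 5(1−p), giving p = 4/7.

4/7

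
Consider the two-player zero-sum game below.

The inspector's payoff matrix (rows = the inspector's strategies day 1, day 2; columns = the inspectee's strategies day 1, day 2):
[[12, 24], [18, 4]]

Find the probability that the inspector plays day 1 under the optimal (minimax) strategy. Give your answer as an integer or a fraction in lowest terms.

7/13

Row minima are 12 and 4, so the inspector's maximin is 12; column maxima are 18 and 24, so the inspectee's minimax is 18. These differ, so the equilibrium is in mixed strategies.
Let the inspector play day 1 with probability p. The inspectee is indifferent when 12p + 18(1−p) = 24p + 4(1−p), giving p = 7/13.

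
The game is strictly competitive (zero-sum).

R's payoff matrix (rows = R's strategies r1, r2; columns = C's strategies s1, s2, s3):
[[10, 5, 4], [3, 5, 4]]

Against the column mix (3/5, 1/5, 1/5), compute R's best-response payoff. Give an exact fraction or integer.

39/5

r1: (10)·(3/5) + (5)·(1/5) + (4)·(1/5) = 39/5.
r2: (3)·(3/5) + (5)·(1/5) + (4)·(1/5) = 18/5.
The best pure response is r1 with expected payoff 39/5.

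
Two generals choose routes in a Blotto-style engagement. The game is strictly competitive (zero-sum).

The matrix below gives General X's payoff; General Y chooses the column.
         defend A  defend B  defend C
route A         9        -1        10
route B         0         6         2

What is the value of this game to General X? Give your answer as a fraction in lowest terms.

Column defend C is strictly dominated by defend A for General Y (it gives General X more in every row).
The remaining 2×2 game on (route A, route B) × (defend A, defend B) has no saddle point. Let General X play route A with probability p; indifference gives 9p = −p + 6(1−p), so p = 3/8.
Similarly General Y's optimal q on defend A is 7/16, and the value is 9·(7/16) + (-1)·(9/16) = 27/8.

27/8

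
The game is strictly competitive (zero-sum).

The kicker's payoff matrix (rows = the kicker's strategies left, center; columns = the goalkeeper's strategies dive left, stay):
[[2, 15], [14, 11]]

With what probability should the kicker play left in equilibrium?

Row minima are 2 and 11, so the kicker's maximin is 11; column maxima are 14 and 15, so the goalkeeper's minimax is 14. These differ, so the equilibrium is in mixed strategies.
Let the kicker play left with probability p. The goalkeeper is indifferent when 2p + 14(1−p) = 15p + 11(1−p), giving p = 3/16.

3/16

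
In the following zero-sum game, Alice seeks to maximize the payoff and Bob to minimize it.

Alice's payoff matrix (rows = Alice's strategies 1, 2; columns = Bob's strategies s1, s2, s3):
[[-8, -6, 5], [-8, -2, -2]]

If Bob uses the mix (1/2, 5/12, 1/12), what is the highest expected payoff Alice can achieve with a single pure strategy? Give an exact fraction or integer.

1: (-8)·(1/2) + (-6)·(5/12) + (5)·(1/12) = -73/12.
2: (-8)·(1/2) + (-2)·(5/12) + (-2)·(1/12) = -5.
The best pure response is 2 with expected payoff -5.

-5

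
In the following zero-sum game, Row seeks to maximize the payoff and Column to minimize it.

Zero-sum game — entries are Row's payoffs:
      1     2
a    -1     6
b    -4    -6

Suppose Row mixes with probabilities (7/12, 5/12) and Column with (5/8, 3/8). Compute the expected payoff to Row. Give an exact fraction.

Against (5/8, 3/8), each row's expected payoff is a: 13/8; b: -19/4.
Taking the (7/12, 5/12)-weighted average: (7/12)·(13/8) + (5/12)·(-19/4) = -33/32.

-33/32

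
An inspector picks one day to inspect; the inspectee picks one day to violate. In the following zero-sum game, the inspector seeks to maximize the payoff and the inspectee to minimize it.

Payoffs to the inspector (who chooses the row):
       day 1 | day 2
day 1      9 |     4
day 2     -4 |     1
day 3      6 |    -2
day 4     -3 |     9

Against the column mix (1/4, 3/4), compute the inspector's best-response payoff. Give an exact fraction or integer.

6

day 1: (9)·(1/4) + (4)·(3/4) = 21/4.
day 2: (-4)·(1/4) + (1)·(3/4) = -1/4.
day 3: (6)·(1/4) + (-2)·(3/4) = 0.
day 4: (-3)·(1/4) + (9)·(3/4) = 6.
The best pure response is day 4 with expected payoff 6.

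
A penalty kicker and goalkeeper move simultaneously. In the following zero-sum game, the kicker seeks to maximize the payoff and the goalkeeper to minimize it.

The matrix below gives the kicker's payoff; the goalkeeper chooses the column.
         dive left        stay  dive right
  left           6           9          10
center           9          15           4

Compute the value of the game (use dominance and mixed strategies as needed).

22/3

Column stay is strictly dominated by dive left for the goalkeeper (it gives the kicker more in every row).
The remaining 2×2 game on (left, center) × (dive left, dive right) has no saddle point. Let the kicker play left with probability p; indifference gives 6p + 9(1−p) = 10p + 4(1−p), so p = 5/9.
Similarly the goalkeeper's optimal q on dive left is 2/3, and the value is 6·(2/3) + (10)·(1/3) = 22/3.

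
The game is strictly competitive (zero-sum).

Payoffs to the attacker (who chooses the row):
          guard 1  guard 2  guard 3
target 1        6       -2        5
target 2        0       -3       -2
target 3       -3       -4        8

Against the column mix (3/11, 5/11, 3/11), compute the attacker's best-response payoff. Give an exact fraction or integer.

23/11

target 1: (6)·(3/11) + (-2)·(5/11) + (5)·(3/11) = 23/11.
target 2: (0)·(3/11) + (-3)·(5/11) + (-2)·(3/11) = -21/11.
target 3: (-3)·(3/11) + (-4)·(5/11) + (8)·(3/11) = -5/11.
The best pure response is target 1 with expected payoff 23/11.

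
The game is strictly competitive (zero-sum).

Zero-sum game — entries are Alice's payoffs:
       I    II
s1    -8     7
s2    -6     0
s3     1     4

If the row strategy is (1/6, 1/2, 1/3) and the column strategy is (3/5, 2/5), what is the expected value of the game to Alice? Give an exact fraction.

Against (3/5, 2/5), each row's expected payoff is s1: -2; s2: -18/5; s3: 11/5.
Taking the (1/6, 1/2, 1/3)-weighted average: (1/6)·(-2) + (1/2)·(-18/5) + (1/3)·(11/5) = -7/5.

-7/5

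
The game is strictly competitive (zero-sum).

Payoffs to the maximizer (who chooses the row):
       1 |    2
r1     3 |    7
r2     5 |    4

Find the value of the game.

Row minima are 3 and 4, so the maximizer's maximin is 4; column maxima are 5 and 7, so the minimizer's minimax is 5. These differ, so the equilibrium is in mixed strategies.
Let the maximizer play r1 with probability p. The minimizer is indifferent when 3p + 5(1−p) = 7p + 4(1−p), giving p = 1/5.
Let the minimizer play 1 with probability q. The maximizer is indifferent when 3q + 7(1−q) = 5q + 4(1−q), giving q = 3/5.
The value is 3·(3/5) + (7)·(2/5) = 23/5.

23/5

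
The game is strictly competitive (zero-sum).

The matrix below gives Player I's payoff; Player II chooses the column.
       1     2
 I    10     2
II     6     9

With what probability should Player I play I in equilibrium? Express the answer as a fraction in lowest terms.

Row minima are 2 and 6, so Player I's maximin is 6; column maxima are 10 and 9, so Player II's minimax is 9. These differ, so the equilibrium is in mixed strategies.
Let Player I play I with probability p. Player II is indifferent when 10p + 6(1−p) = 2p + 9(1−p), giving p = 3/11.

3/11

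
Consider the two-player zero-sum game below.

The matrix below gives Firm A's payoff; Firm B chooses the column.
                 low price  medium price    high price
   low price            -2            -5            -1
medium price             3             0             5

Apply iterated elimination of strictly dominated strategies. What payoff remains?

0

Row low price is strictly dominated by row medium price (3>-2, 0>-5, 5>-1); eliminate low price.
Column low price is strictly dominated by medium price for Firm B (0<3); eliminate low price.
Column high price is strictly dominated by medium price for Firm B (0<5); eliminate high price.
Only (medium price, medium price) remains, with payoff 0.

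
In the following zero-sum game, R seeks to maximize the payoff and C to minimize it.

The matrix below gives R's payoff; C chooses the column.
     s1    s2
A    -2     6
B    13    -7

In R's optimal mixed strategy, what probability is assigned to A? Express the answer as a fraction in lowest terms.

Row minima are -2 and -7, so R's maximin is -2; column maxima are 13 and 6, so C's minimax is 6. These differ, so the equilibrium is in mixed strategies.
Let R play A with probability p. C is indifferent when −2p + 13(1−p) = 6p − 7(1−p), giving p = 5/7.

5/7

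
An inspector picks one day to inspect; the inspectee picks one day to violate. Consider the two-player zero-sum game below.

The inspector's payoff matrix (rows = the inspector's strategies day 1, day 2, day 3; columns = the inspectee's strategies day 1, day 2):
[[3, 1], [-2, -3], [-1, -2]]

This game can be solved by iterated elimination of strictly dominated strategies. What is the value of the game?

1

Row day 3 is strictly dominated by row day 1 (3>-1, 1>-2); eliminate day 3.
Row day 2 is strictly dominated by row day 1 (3>-2, 1>-3); eliminate day 2.
Column day 1 is strictly dominated by day 2 for the inspectee (1<3); eliminate day 1.
Only (day 1, day 2) remains, with payoff 1.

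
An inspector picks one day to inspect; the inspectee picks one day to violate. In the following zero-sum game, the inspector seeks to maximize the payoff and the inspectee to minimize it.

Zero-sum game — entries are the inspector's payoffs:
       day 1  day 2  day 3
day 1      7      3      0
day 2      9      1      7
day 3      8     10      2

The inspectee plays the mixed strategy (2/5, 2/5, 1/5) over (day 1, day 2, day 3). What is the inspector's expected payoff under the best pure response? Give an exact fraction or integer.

38/5

day 1: (7)·(2/5) + (3)·(2/5) + (0)·(1/5) = 4.
day 2: (9)·(2/5) + (1)·(2/5) + (7)·(1/5) = 27/5.
day 3: (8)·(2/5) + (10)·(2/5) + (2)·(1/5) = 38/5.
The best pure response is day 3 with expected payoff 38/5.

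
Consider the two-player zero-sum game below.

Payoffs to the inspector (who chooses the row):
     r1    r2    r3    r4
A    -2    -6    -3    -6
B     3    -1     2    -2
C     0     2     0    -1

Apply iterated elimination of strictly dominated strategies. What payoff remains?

-1

Column r1 is strictly dominated by r4 for the inspectee (-6<-2, -2<3, -1<0); eliminate r1.
Column r3 is strictly dominated by r4 for the inspectee (-6<-3, -2<2, -1<0); eliminate r3.
Row B is strictly dominated by row C (2>-1, -1>-2); eliminate B.
Row A is strictly dominated by row C (2>-6, -1>-6); eliminate A.
Column r2 is strictly dominated by r4 for the inspectee (-1<2); eliminate r2.
Only (C, r4) remains, with payoff -1.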